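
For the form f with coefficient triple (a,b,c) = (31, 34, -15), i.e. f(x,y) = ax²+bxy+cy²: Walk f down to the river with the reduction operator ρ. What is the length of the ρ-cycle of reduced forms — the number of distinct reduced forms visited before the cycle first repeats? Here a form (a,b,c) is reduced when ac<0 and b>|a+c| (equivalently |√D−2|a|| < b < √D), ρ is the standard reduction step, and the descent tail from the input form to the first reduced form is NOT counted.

D = 3016, ⌊√D⌋ = 54
river: ρ → (-15,26,39)
river: ρ → (39,52,-2)
river: ρ → (-2,52,39)
river: ρ → (39,26,-15)
river: ρ → (-15,34,31)
river: ρ → (31,28,-18)
river: ρ → (-18,44,15)
river: ρ → (15,46,-15)
river: ρ → (-15,44,18)
river: ρ → (18,28,-31)
river: ρ → (-31,34,15)
river: ρ → (15,26,-39)
river: ρ → (-39,52,2)
river: ρ → (2,52,-39)
river: ρ → (-39,26,15)
river: ρ → (15,34,-31)
river: ρ → (-31,28,18)
river: ρ → (18,44,-15)
river: ρ → (-15,46,15)
river: ρ → (15,44,-18)
river: ρ → (-18,28,31)
river: ρ → (31,34,-15)
ρ-cycle length = 22 (tail of 0 descent steps not counted)

22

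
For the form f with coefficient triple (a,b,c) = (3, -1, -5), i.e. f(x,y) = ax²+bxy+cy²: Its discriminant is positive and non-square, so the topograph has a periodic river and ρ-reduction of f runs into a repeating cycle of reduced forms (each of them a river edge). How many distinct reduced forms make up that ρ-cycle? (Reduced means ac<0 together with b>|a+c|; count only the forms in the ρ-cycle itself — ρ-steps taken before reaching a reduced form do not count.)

D = 61, ⌊√D⌋ = 7
descent: ρ → (-5,1,3)
descent: ρ → (3,5,-3)  [lands on river]
river: ρ → (-3,7,1)
river: ρ → (1,7,-3)
river: ρ → (-3,5,3)
river: ρ → (3,7,-1)
river: ρ → (-1,7,3)
ρ-cycle length = 6 (tail of 2 descent steps not counted)

6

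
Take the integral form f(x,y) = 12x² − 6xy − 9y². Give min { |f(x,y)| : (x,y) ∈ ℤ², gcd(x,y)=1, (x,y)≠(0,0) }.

descent: ρ → (-9,6,12)  [lands on river]
river: ρ → (12,18,-3)
river: ρ → (-3,18,12)
river: ρ → (12,6,-9)
river: ρ → (-9,12,9)
river: ρ → (9,6,-12)
river: ρ → (-12,18,3)
river: ρ → (3,18,-12)
river: ρ → (-12,6,9)
river: ρ → (9,12,-9)
closes: descent 1, river 10
min |a| on river = 3

3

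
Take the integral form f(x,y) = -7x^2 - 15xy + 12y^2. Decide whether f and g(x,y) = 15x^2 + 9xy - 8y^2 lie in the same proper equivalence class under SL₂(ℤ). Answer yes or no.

D₁ = 561, D₂ = 561
river cycle of f (length 16): (12, 15, -7), (-7, 13, 14), (14, 15, -6), (-6, 21, 5), (5, 19, -10), (-10, 21, 3), (3, 21, -10), (-10, 19, 5), (5, 21, -6), (-6, 15, 14), … (6 more)
river cycle of g (length 10): (-8, 23, 1), (1, 23, -8), (-8, 9, 15), (15, 21, -2), (-2, 23, 4), (4, 17, -17), (-17, 17, 4), (4, 23, -2), (-2, 21, 15), (15, 9, -8)
cycles differ ⇒ inequivalent

no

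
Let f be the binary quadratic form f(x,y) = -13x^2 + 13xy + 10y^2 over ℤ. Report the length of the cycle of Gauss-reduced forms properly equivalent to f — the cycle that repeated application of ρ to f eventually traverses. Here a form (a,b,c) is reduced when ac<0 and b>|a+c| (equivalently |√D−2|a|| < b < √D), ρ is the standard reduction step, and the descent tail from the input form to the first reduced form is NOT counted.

D = 689, ⌊√D⌋ = 26
river: ρ → (10,7,-16)
river: ρ → (-16,25,1)
river: ρ → (1,25,-16)
river: ρ → (-16,7,10)
river: ρ → (10,13,-13)
river: ρ → (-13,13,10)
ρ-cycle length = 6 (tail of 0 descent steps not counted)

6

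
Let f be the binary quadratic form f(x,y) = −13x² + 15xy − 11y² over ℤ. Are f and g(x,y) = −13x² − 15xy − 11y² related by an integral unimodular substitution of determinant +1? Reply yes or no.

D₁ = -347, D₂ = -347
f is negative-definite; reduce −f:
−f: translate: b→11 (≡-15 mod 26), so (13,-15,11)→(13,11,9)
−f: flip: (13,11,9)→(9,-11,13)
−f: translate: b→7 (≡-11 mod 18), so (9,-11,13)→(9,7,11)
−f: reduced (well bottom): (9,7,11) with a≤c, −a<b≤a
flip sign back: reduced form of f is (-9,-7,-11)
g is negative-definite; reduce −g:
−g: translate: b→-11 (≡15 mod 26), so (13,15,11)→(13,-11,9)
−g: flip: (13,-11,9)→(9,11,13)
−g: translate: b→-7 (≡11 mod 18), so (9,11,13)→(9,-7,11)
−g: reduced (well bottom): (9,-7,11) with a≤c, −a<b≤a
flip sign back: reduced form of g is (-9,7,-11)
reduced forms (-9, -7, -11) vs (-9, 7, -11) ⇒ inequivalent

no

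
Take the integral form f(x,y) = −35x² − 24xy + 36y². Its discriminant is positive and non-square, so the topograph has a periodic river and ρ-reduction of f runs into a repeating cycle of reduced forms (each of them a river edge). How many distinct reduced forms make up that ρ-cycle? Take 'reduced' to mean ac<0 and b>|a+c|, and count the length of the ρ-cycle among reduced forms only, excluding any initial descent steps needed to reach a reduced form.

D = 5616, ⌊√D⌋ = 74
descent: ρ → (36,24,-35)  [lands on river]
river: ρ → (-35,46,25)
river: ρ → (25,54,-27)
river: ρ → (-27,54,25)
river: ρ → (25,46,-35)
river: ρ → (-35,24,36)
river: ρ → (36,48,-23)
river: ρ → (-23,44,40)
river: ρ → (40,36,-27)
river: ρ → (-27,72,4)
river: ρ → (4,72,-27)
river: ρ → (-27,36,40)
river: ρ → (40,44,-23)
river: ρ → (-23,48,36)
ρ-cycle length = 14 (tail of 1 descent step not counted)

14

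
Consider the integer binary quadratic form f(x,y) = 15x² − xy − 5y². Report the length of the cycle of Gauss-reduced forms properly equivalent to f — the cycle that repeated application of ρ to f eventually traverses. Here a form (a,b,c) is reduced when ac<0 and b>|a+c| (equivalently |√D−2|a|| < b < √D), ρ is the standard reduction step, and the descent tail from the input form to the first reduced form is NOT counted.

D = 301, ⌊√D⌋ = 17
descent: ρ → (-5,11,9)  [lands on river]
river: ρ → (9,7,-7)
river: ρ → (-7,7,9)
river: ρ → (9,11,-5)
river: ρ → (-5,9,11)
river: ρ → (11,13,-3)
river: ρ → (-3,17,1)
river: ρ → (1,17,-3)
river: ρ → (-3,13,11)
river: ρ → (11,9,-5)
ρ-cycle length = 10 (tail of 1 descent step not counted)

10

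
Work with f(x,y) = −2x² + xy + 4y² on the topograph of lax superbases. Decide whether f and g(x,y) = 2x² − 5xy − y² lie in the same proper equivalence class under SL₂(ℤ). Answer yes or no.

D₁ = 33, D₂ = 33
river cycle of f (length 4): (-2, 5, 1), (1, 5, -2), (-2, 3, 3), (3, 3, -2)
river cycle of g (length 4): (-1, 5, 2), (2, 3, -3), (-3, 3, 2), (2, 5, -1)
cycles differ ⇒ inequivalent

no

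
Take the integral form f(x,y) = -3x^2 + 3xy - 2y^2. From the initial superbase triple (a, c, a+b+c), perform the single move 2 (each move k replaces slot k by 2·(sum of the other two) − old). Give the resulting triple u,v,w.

start (-3,-2,-2) = (f(1,0),f(0,1),f(1,1))
replace slot 2: 2·((-3)+(-2)) − (-2) = -8 → (-3,-8,-2)

-3,-8,-2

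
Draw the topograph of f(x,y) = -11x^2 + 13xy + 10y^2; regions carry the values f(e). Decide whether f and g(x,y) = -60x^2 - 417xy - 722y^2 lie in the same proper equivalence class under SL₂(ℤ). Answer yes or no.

D₁ = 609, D₂ = 609
river cycle of f (length 16): (10, 7, -14), (-14, 21, 3), (3, 21, -14), (-14, 7, 10), (10, 13, -11), (-11, 9, 12), (12, 15, -8), (-8, 17, 10), (10, 23, -2), (-2, 21, 21), … (6 more)
river cycle of g (length 16): (-11, 13, 10), (10, 7, -14), (-14, 21, 3), (3, 21, -14), (-14, 7, 10), (10, 13, -11), (-11, 9, 12), (12, 15, -8), (-8, 17, 10), (10, 23, -2), … (6 more)
cycles coincide ⇒ equivalent

yes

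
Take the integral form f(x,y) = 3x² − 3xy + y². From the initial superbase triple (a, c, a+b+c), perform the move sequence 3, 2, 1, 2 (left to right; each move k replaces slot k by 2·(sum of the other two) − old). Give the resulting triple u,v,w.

start (3,1,1) = (f(1,0),f(0,1),f(1,1))
replace slot 3: 2·(3+1) − 1 = 7 → (3,1,7)
replace slot 2: 2·(3+7) − 1 = 19 → (3,19,7)
replace slot 1: 2·(19+7) − 3 = 49 → (49,19,7)
replace slot 2: 2·(49+7) − 19 = 93 → (49,93,7)

49,93,7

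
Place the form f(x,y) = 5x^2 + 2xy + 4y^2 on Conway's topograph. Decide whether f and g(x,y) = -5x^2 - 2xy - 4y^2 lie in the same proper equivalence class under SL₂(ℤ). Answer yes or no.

D₁ = -76, D₂ = -76
f: flip: (5,2,4)→(4,-2,5)
f: reduced (well bottom): (4,-2,5) with a≤c, −a<b≤a
g is negative-definite; reduce −g:
−g: flip: (5,2,4)→(4,-2,5)
−g: reduced (well bottom): (4,-2,5) with a≤c, −a<b≤a
flip sign back: reduced form of g is (-4,2,-5)
reduced forms (4, -2, 5) vs (-4, 2, -5) ⇒ inequivalent

no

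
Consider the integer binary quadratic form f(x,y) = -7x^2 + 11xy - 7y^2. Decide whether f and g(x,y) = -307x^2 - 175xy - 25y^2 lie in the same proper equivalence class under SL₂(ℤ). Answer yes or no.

D₁ = -75, D₂ = -75
f is negative-definite; reduce −f:
−f: translate: b→3 (≡-11 mod 14), so (7,-11,7)→(7,3,3)
−f: flip: (7,3,3)→(3,-3,7)
−f: translate: b→3 (≡-3 mod 6), so (3,-3,7)→(3,3,7)
−f: reduced (well bottom): (3,3,7) with a≤c, −a<b≤a
flip sign back: reduced form of f is (-3,-3,-7)
g is negative-definite; reduce −g:
−g: flip: (307,175,25)→(25,-175,307)
−g: translate: b→25 (≡-175 mod 50), so (25,-175,307)→(25,25,7)
−g: flip: (25,25,7)→(7,-25,25)
−g: translate: b→3 (≡-25 mod 14), so (7,-25,25)→(7,3,3)
−g: flip: (7,3,3)→(3,-3,7)
−g: translate: b→3 (≡-3 mod 6), so (3,-3,7)→(3,3,7)
−g: reduced (well bottom): (3,3,7) with a≤c, −a<b≤a
flip sign back: reduced form of g is (-3,-3,-7)
reduced forms (-3, -3, -7) vs (-3, -3, -7) ⇒ equivalent

yes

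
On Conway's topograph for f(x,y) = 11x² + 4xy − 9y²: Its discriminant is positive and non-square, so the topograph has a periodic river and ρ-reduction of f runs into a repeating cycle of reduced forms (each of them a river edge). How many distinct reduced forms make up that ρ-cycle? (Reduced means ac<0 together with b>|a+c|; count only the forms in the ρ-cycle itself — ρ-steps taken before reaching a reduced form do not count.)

D = 412, ⌊√D⌋ = 20
river: ρ → (-9,14,6)
river: ρ → (6,10,-13)
river: ρ → (-13,16,3)
river: ρ → (3,20,-1)
river: ρ → (-1,20,3)
river: ρ → (3,16,-13)
river: ρ → (-13,10,6)
river: ρ → (6,14,-9)
river: ρ → (-9,4,11)
river: ρ → (11,18,-2)
river: ρ → (-2,18,11)
river: ρ → (11,4,-9)
ρ-cycle length = 12 (tail of 0 descent steps not counted)

12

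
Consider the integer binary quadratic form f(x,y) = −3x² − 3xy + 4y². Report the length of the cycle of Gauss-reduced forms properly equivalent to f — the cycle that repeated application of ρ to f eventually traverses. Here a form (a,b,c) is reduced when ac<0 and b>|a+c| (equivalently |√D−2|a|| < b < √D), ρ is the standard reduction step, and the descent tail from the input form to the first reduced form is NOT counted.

D = 57, ⌊√D⌋ = 7
descent: ρ → (4,3,-3)  [lands on river]
river: ρ → (-3,3,4)
river: ρ → (4,5,-2)
river: ρ → (-2,7,1)
river: ρ → (1,7,-2)
river: ρ → (-2,5,4)
ρ-cycle length = 6 (tail of 1 descent step not counted)

6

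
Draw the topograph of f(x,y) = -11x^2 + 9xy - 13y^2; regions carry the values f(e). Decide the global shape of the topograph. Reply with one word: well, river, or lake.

D = b²−4ac = 9² − 4·(-11)·(-13) = -491
D < 0 ⇒ definite ⇒ every region one sign ⇒ single well

well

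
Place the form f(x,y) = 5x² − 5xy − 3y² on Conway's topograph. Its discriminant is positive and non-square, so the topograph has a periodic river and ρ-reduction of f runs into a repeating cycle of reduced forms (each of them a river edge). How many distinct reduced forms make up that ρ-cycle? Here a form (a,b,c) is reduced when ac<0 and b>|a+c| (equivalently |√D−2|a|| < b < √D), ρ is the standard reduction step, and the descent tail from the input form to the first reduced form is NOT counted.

D = 85, ⌊√D⌋ = 9
descent: ρ → (-3,5,5)  [lands on river]
river: ρ → (5,5,-3)
river: ρ → (-3,7,3)
river: ρ → (3,5,-5)
river: ρ → (-5,5,3)
river: ρ → (3,7,-3)
ρ-cycle length = 6 (tail of 1 descent step not counted)

6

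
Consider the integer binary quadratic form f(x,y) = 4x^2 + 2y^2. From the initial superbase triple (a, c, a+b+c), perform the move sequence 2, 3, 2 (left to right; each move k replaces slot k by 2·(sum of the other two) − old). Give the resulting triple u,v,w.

start (4,2,6) = (f(1,0),f(0,1),f(1,1))
replace slot 2: 2·(4+6) − 2 = 18 → (4,18,6)
replace slot 3: 2·(4+18) − 6 = 38 → (4,18,38)
replace slot 2: 2·(4+38) − 18 = 66 → (4,66,38)

4,66,38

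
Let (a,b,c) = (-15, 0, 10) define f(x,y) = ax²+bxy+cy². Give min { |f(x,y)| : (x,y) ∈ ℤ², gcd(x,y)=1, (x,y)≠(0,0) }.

descent: ρ → (10,20,-5)  [lands on river]
river: ρ → (-5,20,10)
closes: descent 1, river 2
min |a| on river = 5

5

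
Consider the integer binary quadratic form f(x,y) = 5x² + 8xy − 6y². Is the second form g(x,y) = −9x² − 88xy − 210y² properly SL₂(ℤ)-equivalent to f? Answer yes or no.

D₁ = 184, D₂ = 184
river cycle of f (length 12): (-6, 4, 7), (7, 10, -3), (-3, 8, 10), (10, 12, -1), (-1, 12, 10), (10, 8, -3), (-3, 10, 7), (7, 4, -6), (-6, 8, 5), (5, 12, -2), … (2 more)
river cycle of g (length 12): (5, 8, -6), (-6, 4, 7), (7, 10, -3), (-3, 8, 10), (10, 12, -1), (-1, 12, 10), (10, 8, -3), (-3, 10, 7), (7, 4, -6), (-6, 8, 5), … (2 more)
cycles coincide ⇒ equivalent

yes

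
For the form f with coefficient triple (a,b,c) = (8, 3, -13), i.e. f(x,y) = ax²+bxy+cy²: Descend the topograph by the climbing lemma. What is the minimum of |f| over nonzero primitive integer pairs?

descent: ρ → (-13,-3,8)
descent: ρ → (8,19,-2)  [lands on river]
river: ρ → (-2,17,17)
river: ρ → (17,17,-2)
river: ρ → (-2,19,8)
river: ρ → (8,13,-8)
river: ρ → (-8,19,2)
river: ρ → (2,17,-17)
river: ρ → (-17,17,2)
river: ρ → (2,19,-8)
river: ρ → (-8,13,8)
closes: descent 2, river 10
min |a| on river = 2

2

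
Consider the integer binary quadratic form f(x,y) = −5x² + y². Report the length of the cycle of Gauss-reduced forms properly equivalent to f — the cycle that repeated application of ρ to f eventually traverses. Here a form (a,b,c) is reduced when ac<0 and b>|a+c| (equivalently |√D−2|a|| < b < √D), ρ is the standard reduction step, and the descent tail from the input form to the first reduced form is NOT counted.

D = 20, ⌊√D⌋ = 4
descent: ρ → (1,4,-1)  [lands on river]
river: ρ → (-1,4,1)
ρ-cycle length = 2 (tail of 1 descent step not counted)

2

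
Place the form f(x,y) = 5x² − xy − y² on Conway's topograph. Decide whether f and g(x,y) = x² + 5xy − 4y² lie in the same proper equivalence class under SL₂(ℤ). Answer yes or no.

D₁ = 21, D₂ = 41
discriminants differ ⇒ not SL₂(ℤ)-equivalent

no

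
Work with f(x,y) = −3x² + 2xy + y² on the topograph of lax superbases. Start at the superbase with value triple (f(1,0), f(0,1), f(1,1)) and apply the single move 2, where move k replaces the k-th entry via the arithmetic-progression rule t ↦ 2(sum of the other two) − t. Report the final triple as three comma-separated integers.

start (-3,1,0) = (f(1,0),f(0,1),f(1,1))
replace slot 2: 2·((-3)+0) − 1 = -7 → (-3,-7,0)

-3,-7,0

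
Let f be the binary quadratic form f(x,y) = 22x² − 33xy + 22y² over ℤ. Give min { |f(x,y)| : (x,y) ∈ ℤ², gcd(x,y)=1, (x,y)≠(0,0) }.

translate: b→11 (≡-33 mod 44), so (22,-33,22)→(22,11,11)
flip: (22,11,11)→(11,-11,22)
translate: b→11 (≡-11 mod 22), so (11,-11,22)→(11,11,22)
reduced (well bottom): (11,11,22) with a≤c, −a<b≤a
well minimum = a = 11

11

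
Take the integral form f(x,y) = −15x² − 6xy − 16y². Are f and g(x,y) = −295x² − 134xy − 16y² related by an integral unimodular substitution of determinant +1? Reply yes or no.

D₁ = -924, D₂ = -924
f is negative-definite; reduce −f:
−f: reduced (well bottom): (15,6,16) with a≤c, −a<b≤a
flip sign back: reduced form of f is (-15,-6,-16)
g is negative-definite; reduce −g:
−g: flip: (295,134,16)→(16,-134,295)
−g: translate: b→-6 (≡-134 mod 32), so (16,-134,295)→(16,-6,15)
−g: flip: (16,-6,15)→(15,6,16)
−g: reduced (well bottom): (15,6,16) with a≤c, −a<b≤a
flip sign back: reduced form of g is (-15,-6,-16)
reduced forms (-15, -6, -16) vs (-15, -6, -16) ⇒ equivalent

yes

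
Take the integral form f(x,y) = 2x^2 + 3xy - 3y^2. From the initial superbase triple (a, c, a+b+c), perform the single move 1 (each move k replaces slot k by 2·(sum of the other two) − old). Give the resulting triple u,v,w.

start (2,-3,2) = (f(1,0),f(0,1),f(1,1))
replace slot 1: 2·((-3)+2) − 2 = -4 → (-4,-3,2)

-4,-3,2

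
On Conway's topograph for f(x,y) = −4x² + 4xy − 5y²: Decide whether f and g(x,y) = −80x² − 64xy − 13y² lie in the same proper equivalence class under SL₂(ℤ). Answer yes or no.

D₁ = -64, D₂ = -64
f is negative-definite; reduce −f:
−f: translate: b→4 (≡-4 mod 8), so (4,-4,5)→(4,4,5)
−f: reduced (well bottom): (4,4,5) with a≤c, −a<b≤a
flip sign back: reduced form of f is (-4,-4,-5)
g is negative-definite; reduce −g:
−g: flip: (80,64,13)→(13,-64,80)
−g: translate: b→-12 (≡-64 mod 26), so (13,-64,80)→(13,-12,4)
−g: flip: (13,-12,4)→(4,12,13)
−g: translate: b→4 (≡12 mod 8), so (4,12,13)→(4,4,5)
−g: reduced (well bottom): (4,4,5) with a≤c, −a<b≤a
flip sign back: reduced form of g is (-4,-4,-5)
reduced forms (-4, -4, -5) vs (-4, -4, -5) ⇒ equivalent

yes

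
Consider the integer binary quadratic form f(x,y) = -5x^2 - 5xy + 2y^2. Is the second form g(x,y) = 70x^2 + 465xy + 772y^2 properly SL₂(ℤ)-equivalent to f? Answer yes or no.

D₁ = 65, D₂ = 65
river cycle of f (length 6): (2, 5, -5), (-5, 5, 2), (2, 7, -2), (-2, 5, 5), (5, 5, -2), (-2, 7, 2)
river cycle of g (length 6): (-2, 7, 2), (2, 5, -5), (-5, 5, 2), (2, 7, -2), (-2, 5, 5), (5, 5, -2)
cycles coincide ⇒ equivalent

yes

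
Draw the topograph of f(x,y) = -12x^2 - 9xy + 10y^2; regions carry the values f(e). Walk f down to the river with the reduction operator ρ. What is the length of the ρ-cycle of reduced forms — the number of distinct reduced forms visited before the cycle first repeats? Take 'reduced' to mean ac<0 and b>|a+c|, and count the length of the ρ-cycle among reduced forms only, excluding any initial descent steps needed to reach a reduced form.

D = 561, ⌊√D⌋ = 23
descent: ρ → (10,9,-12)  [lands on river]
river: ρ → (-12,15,7)
river: ρ → (7,13,-14)
river: ρ → (-14,15,6)
river: ρ → (6,21,-5)
river: ρ → (-5,19,10)
river: ρ → (10,21,-3)
river: ρ → (-3,21,10)
river: ρ → (10,19,-5)
river: ρ → (-5,21,6)
river: ρ → (6,15,-14)
river: ρ → (-14,13,7)
river: ρ → (7,15,-12)
river: ρ → (-12,9,10)
river: ρ → (10,11,-11)
river: ρ → (-11,11,10)
ρ-cycle length = 16 (tail of 1 descent step not counted)

16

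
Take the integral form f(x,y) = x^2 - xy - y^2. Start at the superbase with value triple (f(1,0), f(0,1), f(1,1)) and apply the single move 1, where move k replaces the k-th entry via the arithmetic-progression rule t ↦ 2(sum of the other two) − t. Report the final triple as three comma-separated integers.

start (1,-1,-1) = (f(1,0),f(0,1),f(1,1))
replace slot 1: 2·((-1)+(-1)) − 1 = -5 → (-5,-1,-1)

-5,-1,-1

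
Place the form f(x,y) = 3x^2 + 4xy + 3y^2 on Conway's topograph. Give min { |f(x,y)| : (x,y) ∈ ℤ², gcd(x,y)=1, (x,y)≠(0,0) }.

translate: b→-2 (≡4 mod 6), so (3,4,3)→(3,-2,2)
flip: (3,-2,2)→(2,2,3)
reduced (well bottom): (2,2,3) with a≤c, −a<b≤a
well minimum = a = 2

2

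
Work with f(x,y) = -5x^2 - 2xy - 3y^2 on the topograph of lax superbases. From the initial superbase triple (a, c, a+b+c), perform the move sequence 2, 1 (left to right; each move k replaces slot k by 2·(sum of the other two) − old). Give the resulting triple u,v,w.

start (-5,-3,-10) = (f(1,0),f(0,1),f(1,1))
replace slot 2: 2·((-5)+(-10)) − (-3) = -27 → (-5,-27,-10)
replace slot 1: 2·((-27)+(-10)) − (-5) = -69 → (-69,-27,-10)

-69,-27,-10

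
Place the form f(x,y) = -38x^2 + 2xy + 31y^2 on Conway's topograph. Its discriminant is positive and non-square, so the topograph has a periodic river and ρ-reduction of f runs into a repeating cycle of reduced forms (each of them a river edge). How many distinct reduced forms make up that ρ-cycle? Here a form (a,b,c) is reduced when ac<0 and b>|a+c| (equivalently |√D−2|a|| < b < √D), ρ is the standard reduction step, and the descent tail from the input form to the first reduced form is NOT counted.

D = 4716, ⌊√D⌋ = 68
descent: ρ → (31,60,-9)  [lands on river]
river: ρ → (-9,66,10)
river: ρ → (10,54,-45)
river: ρ → (-45,36,19)
river: ρ → (19,40,-41)
river: ρ → (-41,42,18)
river: ρ → (18,66,-5)
river: ρ → (-5,64,31)
ρ-cycle length = 8 (tail of 1 descent step not counted)

8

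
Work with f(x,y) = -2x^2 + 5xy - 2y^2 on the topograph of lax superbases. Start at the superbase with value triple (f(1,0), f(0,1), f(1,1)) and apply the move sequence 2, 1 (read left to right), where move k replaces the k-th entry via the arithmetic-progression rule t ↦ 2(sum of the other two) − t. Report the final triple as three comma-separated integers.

start (-2,-2,1) = (f(1,0),f(0,1),f(1,1))
replace slot 2: 2·((-2)+1) − (-2) = 0 → (-2,0,1)
replace slot 1: 2·(0+1) − (-2) = 4 → (4,0,1)

4,0,1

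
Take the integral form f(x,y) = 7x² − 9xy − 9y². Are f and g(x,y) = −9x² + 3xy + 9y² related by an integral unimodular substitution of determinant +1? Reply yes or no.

D₁ = 333, D₂ = 333
river cycle of f (length 6): (-9, 9, 7), (7, 5, -11), (-11, 17, 1), (1, 17, -11), (-11, 5, 7), (7, 9, -9)
river cycle of g (length 6): (9, 15, -3), (-3, 15, 9), (9, 3, -9), (-9, 15, 3), (3, 15, -9), (-9, 3, 9)
cycles differ ⇒ inequivalent

no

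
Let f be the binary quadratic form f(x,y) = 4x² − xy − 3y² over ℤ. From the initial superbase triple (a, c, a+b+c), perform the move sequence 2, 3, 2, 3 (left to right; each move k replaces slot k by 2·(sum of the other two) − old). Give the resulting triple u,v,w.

start (4,-3,0) = (f(1,0),f(0,1),f(1,1))
replace slot 2: 2·(4+0) − (-3) = 11 → (4,11,0)
replace slot 3: 2·(4+11) − 0 = 30 → (4,11,30)
replace slot 2: 2·(4+30) − 11 = 57 → (4,57,30)
replace slot 3: 2·(4+57) − 30 = 92 → (4,57,92)

4,57,92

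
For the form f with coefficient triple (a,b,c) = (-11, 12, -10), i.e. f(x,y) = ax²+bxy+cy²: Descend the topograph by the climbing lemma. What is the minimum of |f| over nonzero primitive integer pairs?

translate: b→10 (≡-12 mod 22), so (11,-12,10)→(11,10,9)
flip: (11,10,9)→(9,-10,11)
translate: b→8 (≡-10 mod 18), so (9,-10,11)→(9,8,10)
reduced (well bottom): (9,8,10) with a≤c, −a<b≤a
well minimum |f| = |-9| = 9 (negative-definite)

9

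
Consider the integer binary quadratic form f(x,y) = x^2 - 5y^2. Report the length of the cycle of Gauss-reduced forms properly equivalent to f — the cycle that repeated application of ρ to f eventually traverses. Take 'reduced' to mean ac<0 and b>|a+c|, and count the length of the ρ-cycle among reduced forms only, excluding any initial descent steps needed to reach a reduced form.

D = 20, ⌊√D⌋ = 4
descent: ρ → (-5,0,1)
descent: ρ → (1,4,-1)  [lands on river]
river: ρ → (-1,4,1)
ρ-cycle length = 2 (tail of 2 descent steps not counted)

2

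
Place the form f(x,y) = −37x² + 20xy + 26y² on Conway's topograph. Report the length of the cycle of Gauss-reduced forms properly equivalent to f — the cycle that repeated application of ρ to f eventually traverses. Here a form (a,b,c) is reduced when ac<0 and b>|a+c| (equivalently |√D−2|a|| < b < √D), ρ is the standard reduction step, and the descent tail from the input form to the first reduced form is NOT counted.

D = 4248, ⌊√D⌋ = 65
river: ρ → (26,32,-31)
river: ρ → (-31,30,27)
river: ρ → (27,24,-34)
river: ρ → (-34,44,17)
river: ρ → (17,58,-13)
river: ρ → (-13,46,41)
river: ρ → (41,36,-18)
river: ρ → (-18,36,41)
river: ρ → (41,46,-13)
river: ρ → (-13,58,17)
river: ρ → (17,44,-34)
river: ρ → (-34,24,27)
river: ρ → (27,30,-31)
river: ρ → (-31,32,26)
river: ρ → (26,20,-37)
river: ρ → (-37,54,9)
river: ρ → (9,54,-37)
river: ρ → (-37,20,26)
ρ-cycle length = 18 (tail of 0 descent steps not counted)

18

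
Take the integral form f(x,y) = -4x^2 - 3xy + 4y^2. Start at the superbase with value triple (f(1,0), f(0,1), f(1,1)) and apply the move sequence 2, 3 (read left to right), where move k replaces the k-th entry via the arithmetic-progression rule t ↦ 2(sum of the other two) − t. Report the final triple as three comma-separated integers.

start (-4,4,-3) = (f(1,0),f(0,1),f(1,1))
replace slot 2: 2·((-4)+(-3)) − 4 = -18 → (-4,-18,-3)
replace slot 3: 2·((-4)+(-18)) − (-3) = -41 → (-4,-18,-41)

-4,-18,-41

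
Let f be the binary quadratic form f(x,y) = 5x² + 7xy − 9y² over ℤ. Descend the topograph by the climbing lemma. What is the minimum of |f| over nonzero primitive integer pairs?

river: ρ → (-9,11,3)
river: ρ → (3,13,-5)
river: ρ → (-5,7,9)
river: ρ → (9,11,-3)
river: ρ → (-3,13,5)
river: ρ → (5,7,-9)
closes: descent 0, river 6
min |a| on river = 3

3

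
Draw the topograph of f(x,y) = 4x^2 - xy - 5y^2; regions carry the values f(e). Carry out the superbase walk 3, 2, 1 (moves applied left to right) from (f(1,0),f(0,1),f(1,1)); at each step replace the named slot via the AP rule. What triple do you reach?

start (4,-5,-2) = (f(1,0),f(0,1),f(1,1))
replace slot 3: 2·(4+(-5)) − (-2) = 0 → (4,-5,0)
replace slot 2: 2·(4+0) − (-5) = 13 → (4,13,0)
replace slot 1: 2·(13+0) − 4 = 22 → (22,13,0)

22,13,0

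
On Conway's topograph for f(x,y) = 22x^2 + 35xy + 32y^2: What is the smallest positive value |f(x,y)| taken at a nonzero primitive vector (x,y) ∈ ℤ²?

translate: b→-9 (≡35 mod 44), so (22,35,32)→(22,-9,19)
flip: (22,-9,19)→(19,9,22)
reduced (well bottom): (19,9,22) with a≤c, −a<b≤a
well minimum = a = 19

19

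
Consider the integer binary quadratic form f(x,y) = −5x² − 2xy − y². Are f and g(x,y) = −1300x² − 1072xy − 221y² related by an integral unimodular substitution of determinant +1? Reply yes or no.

D₁ = -16, D₂ = -16
f is negative-definite; reduce −f:
−f: flip: (5,2,1)→(1,-2,5)
−f: translate: b→0 (≡-2 mod 2), so (1,-2,5)→(1,0,4)
−f: reduced (well bottom): (1,0,4) with a≤c, −a<b≤a
flip sign back: reduced form of f is (-1,0,-4)
g is negative-definite; reduce −g:
−g: flip: (1300,1072,221)→(221,-1072,1300)
−g: translate: b→-188 (≡-1072 mod 442), so (221,-1072,1300)→(221,-188,40)
−g: flip: (221,-188,40)→(40,188,221)
−g: translate: b→28 (≡188 mod 80), so (40,188,221)→(40,28,5)
−g: flip: (40,28,5)→(5,-28,40)
−g: translate: b→2 (≡-28 mod 10), so (5,-28,40)→(5,2,1)
−g: flip: (5,2,1)→(1,-2,5)
−g: translate: b→0 (≡-2 mod 2), so (1,-2,5)→(1,0,4)
−g: reduced (well bottom): (1,0,4) with a≤c, −a<b≤a
flip sign back: reduced form of g is (-1,0,-4)
reduced forms (-1, 0, -4) vs (-1, 0, -4) ⇒ equivalent

yes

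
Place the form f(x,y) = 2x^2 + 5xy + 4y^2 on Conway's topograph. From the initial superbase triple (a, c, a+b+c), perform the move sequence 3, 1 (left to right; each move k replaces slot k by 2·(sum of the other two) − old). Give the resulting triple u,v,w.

start (2,4,11) = (f(1,0),f(0,1),f(1,1))
replace slot 3: 2·(2+4) − 11 = 1 → (2,4,1)
replace slot 1: 2·(4+1) − 2 = 8 → (8,4,1)

8,4,1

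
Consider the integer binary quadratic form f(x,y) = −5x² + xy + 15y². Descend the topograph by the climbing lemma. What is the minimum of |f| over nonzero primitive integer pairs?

descent: ρ → (15,-1,-5)
descent: ρ → (-5,11,9)  [lands on river]
river: ρ → (9,7,-7)
river: ρ → (-7,7,9)
river: ρ → (9,11,-5)
river: ρ → (-5,9,11)
river: ρ → (11,13,-3)
river: ρ → (-3,17,1)
river: ρ → (1,17,-3)
river: ρ → (-3,13,11)
river: ρ → (11,9,-5)
closes: descent 2, river 10
min |a| on river = 1

1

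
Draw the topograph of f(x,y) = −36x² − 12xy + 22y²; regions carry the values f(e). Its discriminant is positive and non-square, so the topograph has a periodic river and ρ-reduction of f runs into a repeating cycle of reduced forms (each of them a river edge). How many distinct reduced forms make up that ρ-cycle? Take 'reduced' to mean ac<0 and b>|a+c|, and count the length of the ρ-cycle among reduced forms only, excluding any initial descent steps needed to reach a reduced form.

D = 3312, ⌊√D⌋ = 57
descent: ρ → (22,56,-2)  [lands on river]
river: ρ → (-2,56,22)
river: ρ → (22,32,-26)
river: ρ → (-26,20,28)
river: ρ → (28,36,-18)
river: ρ → (-18,36,28)
river: ρ → (28,20,-26)
river: ρ → (-26,32,22)
ρ-cycle length = 8 (tail of 1 descent step not counted)

8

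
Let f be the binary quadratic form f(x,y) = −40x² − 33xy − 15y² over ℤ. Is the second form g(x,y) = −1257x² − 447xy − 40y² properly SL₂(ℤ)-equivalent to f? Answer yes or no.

D₁ = -1311, D₂ = -1311
f is negative-definite; reduce −f:
−f: flip: (40,33,15)→(15,-33,40)
−f: translate: b→-3 (≡-33 mod 30), so (15,-33,40)→(15,-3,22)
−f: reduced (well bottom): (15,-3,22) with a≤c, −a<b≤a
flip sign back: reduced form of f is (-15,3,-22)
g is negative-definite; reduce −g:
−g: flip: (1257,447,40)→(40,-447,1257)
−g: translate: b→33 (≡-447 mod 80), so (40,-447,1257)→(40,33,15)
−g: flip: (40,33,15)→(15,-33,40)
−g: translate: b→-3 (≡-33 mod 30), so (15,-33,40)→(15,-3,22)
−g: reduced (well bottom): (15,-3,22) with a≤c, −a<b≤a
flip sign back: reduced form of g is (-15,3,-22)
reduced forms (-15, 3, -22) vs (-15, 3, -22) ⇒ equivalent

yes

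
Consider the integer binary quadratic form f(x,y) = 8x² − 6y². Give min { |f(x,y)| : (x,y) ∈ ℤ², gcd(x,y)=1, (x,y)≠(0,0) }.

descent: ρ → (-6,12,2)  [lands on river]
river: ρ → (2,12,-6)
closes: descent 1, river 2
min |a| on river = 2

2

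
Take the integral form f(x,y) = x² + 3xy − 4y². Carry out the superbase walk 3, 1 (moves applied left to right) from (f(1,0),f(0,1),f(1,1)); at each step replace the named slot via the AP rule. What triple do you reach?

start (1,-4,0) = (f(1,0),f(0,1),f(1,1))
replace slot 3: 2·(1+(-4)) − 0 = -6 → (1,-4,-6)
replace slot 1: 2·((-4)+(-6)) − 1 = -21 → (-21,-4,-6)

-21,-4,-6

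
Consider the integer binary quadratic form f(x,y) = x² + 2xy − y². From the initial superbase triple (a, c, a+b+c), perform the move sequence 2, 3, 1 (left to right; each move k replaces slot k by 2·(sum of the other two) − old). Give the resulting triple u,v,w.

start (1,-1,2) = (f(1,0),f(0,1),f(1,1))
replace slot 2: 2·(1+2) − (-1) = 7 → (1,7,2)
replace slot 3: 2·(1+7) − 2 = 14 → (1,7,14)
replace slot 1: 2·(7+14) − 1 = 41 → (41,7,14)

41,7,14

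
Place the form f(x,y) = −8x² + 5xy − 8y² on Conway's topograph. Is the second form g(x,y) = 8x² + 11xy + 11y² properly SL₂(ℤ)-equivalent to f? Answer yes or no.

D₁ = -231, D₂ = -231
f is negative-definite; reduce −f:
−f: flip: (8,-5,8)→(8,5,8)
−f: reduced (well bottom): (8,5,8) with a≤c, −a<b≤a
flip sign back: reduced form of f is (-8,-5,-8)
g: translate: b→-5 (≡11 mod 16), so (8,11,11)→(8,-5,8)
g: flip: (8,-5,8)→(8,5,8)
g: reduced (well bottom): (8,5,8) with a≤c, −a<b≤a
reduced forms (-8, -5, -8) vs (8, 5, 8) ⇒ inequivalent

no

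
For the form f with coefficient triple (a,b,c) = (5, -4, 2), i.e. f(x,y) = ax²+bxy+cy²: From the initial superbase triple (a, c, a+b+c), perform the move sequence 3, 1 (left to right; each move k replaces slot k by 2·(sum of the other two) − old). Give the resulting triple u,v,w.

start (5,2,3) = (f(1,0),f(0,1),f(1,1))
replace slot 3: 2·(5+2) − 3 = 11 → (5,2,11)
replace slot 1: 2·(2+11) − 5 = 21 → (21,2,11)

21,2,11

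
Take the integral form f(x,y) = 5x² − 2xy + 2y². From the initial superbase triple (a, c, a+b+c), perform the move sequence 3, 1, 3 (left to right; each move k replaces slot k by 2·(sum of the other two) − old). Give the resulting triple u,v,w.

start (5,2,5) = (f(1,0),f(0,1),f(1,1))
replace slot 3: 2·(5+2) − 5 = 9 → (5,2,9)
replace slot 1: 2·(2+9) − 5 = 17 → (17,2,9)
replace slot 3: 2·(17+2) − 9 = 29 → (17,2,29)

17,2,29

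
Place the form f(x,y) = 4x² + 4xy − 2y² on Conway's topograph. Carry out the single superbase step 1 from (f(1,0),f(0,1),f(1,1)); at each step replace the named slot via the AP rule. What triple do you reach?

start (4,-2,6) = (f(1,0),f(0,1),f(1,1))
replace slot 1: 2·((-2)+6) − 4 = 4 → (4,-2,6)

4,-2,6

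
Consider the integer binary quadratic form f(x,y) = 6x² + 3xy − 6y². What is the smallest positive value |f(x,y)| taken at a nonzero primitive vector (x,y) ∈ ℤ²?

river: ρ → (-6,9,3)
river: ρ → (3,9,-6)
river: ρ → (-6,3,6)
river: ρ → (6,9,-3)
river: ρ → (-3,9,6)
river: ρ → (6,3,-6)
closes: descent 0, river 6
min |a| on river = 3

3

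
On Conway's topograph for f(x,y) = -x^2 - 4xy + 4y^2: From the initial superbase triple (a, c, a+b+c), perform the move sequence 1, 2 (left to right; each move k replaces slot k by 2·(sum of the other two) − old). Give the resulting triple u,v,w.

start (-1,4,-1) = (f(1,0),f(0,1),f(1,1))
replace slot 1: 2·(4+(-1)) − (-1) = 7 → (7,4,-1)
replace slot 2: 2·(7+(-1)) − 4 = 8 → (7,8,-1)

7,8,-1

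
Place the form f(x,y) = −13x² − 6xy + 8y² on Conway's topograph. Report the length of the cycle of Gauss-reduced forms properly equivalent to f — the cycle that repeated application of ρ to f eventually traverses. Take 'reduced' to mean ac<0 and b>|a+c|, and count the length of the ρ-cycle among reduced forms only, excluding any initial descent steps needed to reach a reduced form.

D = 452, ⌊√D⌋ = 21
descent: ρ → (8,6,-13)  [lands on river]
river: ρ → (-13,20,1)
river: ρ → (1,20,-13)
river: ρ → (-13,6,8)
river: ρ → (8,10,-11)
river: ρ → (-11,12,7)
river: ρ → (7,16,-7)
river: ρ → (-7,12,11)
river: ρ → (11,10,-8)
river: ρ → (-8,6,13)
river: ρ → (13,20,-1)
river: ρ → (-1,20,13)
river: ρ → (13,6,-8)
river: ρ → (-8,10,11)
river: ρ → (11,12,-7)
river: ρ → (-7,16,7)
river: ρ → (7,12,-11)
river: ρ → (-11,10,8)
ρ-cycle length = 18 (tail of 1 descent step not counted)

18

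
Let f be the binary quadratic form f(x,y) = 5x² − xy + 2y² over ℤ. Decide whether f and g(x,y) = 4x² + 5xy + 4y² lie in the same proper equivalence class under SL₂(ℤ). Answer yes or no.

D₁ = -39, D₂ = -39
f: flip: (5,-1,2)→(2,1,5)
f: reduced (well bottom): (2,1,5) with a≤c, −a<b≤a
g: translate: b→-3 (≡5 mod 8), so (4,5,4)→(4,-3,3)
g: flip: (4,-3,3)→(3,3,4)
g: reduced (well bottom): (3,3,4) with a≤c, −a<b≤a
reduced forms (2, 1, 5) vs (3, 3, 4) ⇒ inequivalent

no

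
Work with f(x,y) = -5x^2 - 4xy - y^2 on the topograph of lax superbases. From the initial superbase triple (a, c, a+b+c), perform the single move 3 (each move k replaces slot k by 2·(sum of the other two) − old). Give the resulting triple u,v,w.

start (-5,-1,-10) = (f(1,0),f(0,1),f(1,1))
replace slot 3: 2·((-5)+(-1)) − (-10) = -2 → (-5,-1,-2)

-5,-1,-2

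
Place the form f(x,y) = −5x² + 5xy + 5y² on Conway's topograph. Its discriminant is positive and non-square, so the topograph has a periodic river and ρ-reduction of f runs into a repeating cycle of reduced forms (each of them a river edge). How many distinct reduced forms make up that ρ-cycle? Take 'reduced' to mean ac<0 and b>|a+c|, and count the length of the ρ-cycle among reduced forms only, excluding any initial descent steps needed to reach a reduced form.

D = 125, ⌊√D⌋ = 11
river: ρ → (5,5,-5)
river: ρ → (-5,5,5)
ρ-cycle length = 2 (tail of 0 descent steps not counted)

2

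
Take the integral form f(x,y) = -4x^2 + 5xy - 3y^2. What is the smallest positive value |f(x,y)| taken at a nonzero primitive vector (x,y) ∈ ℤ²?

translate: b→3 (≡-5 mod 8), so (4,-5,3)→(4,3,2)
flip: (4,3,2)→(2,-3,4)
translate: b→1 (≡-3 mod 4), so (2,-3,4)→(2,1,3)
reduced (well bottom): (2,1,3) with a≤c, −a<b≤a
well minimum |f| = |-2| = 2 (negative-definite)

2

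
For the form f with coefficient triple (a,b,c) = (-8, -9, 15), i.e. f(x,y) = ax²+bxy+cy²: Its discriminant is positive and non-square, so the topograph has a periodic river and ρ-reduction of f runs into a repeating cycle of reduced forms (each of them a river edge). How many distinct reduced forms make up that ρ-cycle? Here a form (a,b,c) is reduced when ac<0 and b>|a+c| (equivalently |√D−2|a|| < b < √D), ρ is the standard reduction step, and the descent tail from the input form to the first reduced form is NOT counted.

D = 561, ⌊√D⌋ = 23
descent: ρ → (15,9,-8)  [lands on river]
river: ρ → (-8,23,1)
river: ρ → (1,23,-8)
river: ρ → (-8,9,15)
river: ρ → (15,21,-2)
river: ρ → (-2,23,4)
river: ρ → (4,17,-17)
river: ρ → (-17,17,4)
river: ρ → (4,23,-2)
river: ρ → (-2,21,15)
ρ-cycle length = 10 (tail of 1 descent step not counted)

10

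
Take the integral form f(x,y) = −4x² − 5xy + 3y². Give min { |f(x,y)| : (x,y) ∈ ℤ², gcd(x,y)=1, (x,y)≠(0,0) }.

descent: ρ → (3,5,-4)  [lands on river]
river: ρ → (-4,3,4)
river: ρ → (4,5,-3)
river: ρ → (-3,7,2)
river: ρ → (2,5,-6)
river: ρ → (-6,7,1)
river: ρ → (1,7,-6)
river: ρ → (-6,5,2)
river: ρ → (2,7,-3)
river: ρ → (-3,5,4)
river: ρ → (4,3,-4)
river: ρ → (-4,5,3)
river: ρ → (3,7,-2)
river: ρ → (-2,5,6)
river: ρ → (6,7,-1)
river: ρ → (-1,7,6)
river: ρ → (6,5,-2)
river: ρ → (-2,7,3)
closes: descent 1, river 18
min |a| on river = 1

1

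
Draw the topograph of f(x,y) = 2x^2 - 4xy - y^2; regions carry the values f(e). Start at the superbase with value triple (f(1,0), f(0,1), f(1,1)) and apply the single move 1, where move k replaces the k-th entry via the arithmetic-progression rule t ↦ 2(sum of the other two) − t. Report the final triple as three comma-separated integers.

start (2,-1,-3) = (f(1,0),f(0,1),f(1,1))
replace slot 1: 2·((-1)+(-3)) − 2 = -10 → (-10,-1,-3)

-10,-1,-3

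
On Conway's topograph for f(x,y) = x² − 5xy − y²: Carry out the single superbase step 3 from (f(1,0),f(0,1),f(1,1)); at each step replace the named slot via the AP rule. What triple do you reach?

start (1,-1,-5) = (f(1,0),f(0,1),f(1,1))
replace slot 3: 2·(1+(-1)) − (-5) = 5 → (1,-1,5)

1,-1,5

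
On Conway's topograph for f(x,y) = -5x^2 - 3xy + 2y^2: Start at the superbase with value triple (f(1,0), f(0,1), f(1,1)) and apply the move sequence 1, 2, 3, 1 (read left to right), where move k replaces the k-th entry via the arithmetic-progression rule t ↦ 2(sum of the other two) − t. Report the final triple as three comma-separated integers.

start (-5,2,-6) = (f(1,0),f(0,1),f(1,1))
replace slot 1: 2·(2+(-6)) − (-5) = -3 → (-3,2,-6)
replace slot 2: 2·((-3)+(-6)) − 2 = -20 → (-3,-20,-6)
replace slot 3: 2·((-3)+(-20)) − (-6) = -40 → (-3,-20,-40)
replace slot 1: 2·((-20)+(-40)) − (-3) = -117 → (-117,-20,-40)

-117,-20,-40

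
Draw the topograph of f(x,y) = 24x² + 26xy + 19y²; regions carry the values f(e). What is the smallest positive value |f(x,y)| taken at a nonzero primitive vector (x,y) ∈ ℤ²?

translate: b→-22 (≡26 mod 48), so (24,26,19)→(24,-22,17)
flip: (24,-22,17)→(17,22,24)
translate: b→-12 (≡22 mod 34), so (17,22,24)→(17,-12,19)
reduced (well bottom): (17,-12,19) with a≤c, −a<b≤a
well minimum = a = 17

17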